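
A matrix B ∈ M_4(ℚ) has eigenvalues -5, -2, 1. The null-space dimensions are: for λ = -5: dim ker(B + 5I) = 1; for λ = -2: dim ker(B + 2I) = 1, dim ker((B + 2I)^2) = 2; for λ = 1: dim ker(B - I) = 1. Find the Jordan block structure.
λ = -5: successive nullity increments [1] count blocks of size ≥ k; block sizes are [1].
λ = -2: successive nullity increments [1, 1] count blocks of size ≥ k; block sizes are [2].
λ = 1: successive nullity increments [1] count blocks of size ≥ k; block sizes are [1].

Jordan blocks: (-5, 1), (-2, 2), (1, 1)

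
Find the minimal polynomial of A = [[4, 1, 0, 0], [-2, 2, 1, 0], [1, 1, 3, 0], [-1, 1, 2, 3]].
The characteristic polynomial factors as (x - 3)^4. The minimal polynomial is ∏(x - λ)^{k_λ} where k_λ is the size of the largest Jordan block at λ.

For λ = 3: rank(A - 3I) = 2, and the largest Jordan block has size 3 (the smallest k with rank((A - 3I)^k) = rank((A - 3I)^(k+1))).

So m_A(x) = (x - 3)^3.

m_A(x) = (x - 3)^3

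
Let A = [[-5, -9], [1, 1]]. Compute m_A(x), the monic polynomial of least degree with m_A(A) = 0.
The characteristic polynomial factors as (x + 2)^2. The minimal polynomial is ∏(x - λ)^{k_λ} where k_λ is the size of the largest Jordan block at λ.

For λ = -2: rank(A + 2I) = 1, and the largest Jordan block has size 2 (the smallest k with rank((A + 2I)^k) = rank((A + 2I)^(k+1))).

So m_A(x) = (x + 2)^2.

m_A(x) = (x + 2)^2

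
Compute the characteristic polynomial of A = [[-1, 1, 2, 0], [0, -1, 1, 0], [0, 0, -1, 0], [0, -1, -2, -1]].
xI - A = [[x + 1, -1, -2, 0], [0, x + 1, -1, 0], [0, 0, x + 1, 0], [0, 1, 2, x + 1]].

Expanding det(xI - A) along the first row:
det(xI - A) = + (x + 1)·det([[x + 1, -1, 0], [0, x + 1, 0], [1, 2, x + 1]]) - (-1)·det([[0, -1, 0], [0, x + 1, 0], [0, 2, x + 1]]) + (-2)·det([[0, x + 1, 0], [0, 0, 0], [0, 1, x + 1]]) - (0)·det([[0, x + 1, -1], [0, 0, x + 1], [0, 1, 2]]).

Evaluating gives χ_A(x) = x^4 + 4x^3 + 6x^2 + 4x + 1 = (x + 1)^4.

χ_A(x) = (x + 1)^4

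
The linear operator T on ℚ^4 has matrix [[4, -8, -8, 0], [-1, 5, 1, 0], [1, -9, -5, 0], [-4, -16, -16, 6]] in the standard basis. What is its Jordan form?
The characteristic polynomial is det(xI - A) = (x - 6)(x - 4)^2(x + 4), so the eigenvalues are -4 (algebraic multiplicity 1), 4 (algebraic multiplicity 2), 6 (algebraic multiplicity 1).

For λ = -4: algebraic multiplicity 1 gives one 1×1 block.

For λ = 4: rank(A - 4I) = 3, rank((A - 4I)^2) = 2. The eigenspace has dimension 4 - 3 = 1, so there is 1 Jordan block; the rank sequence gives block sizes [2].

For λ = 6: algebraic multiplicity 1 gives one 1×1 block.

Assembling the blocks gives the Jordan form J above.

J = [[-4, 0, 0, 0], [0, 4, 1, 0], [0, 0, 4, 0], [0, 0, 0, 6]]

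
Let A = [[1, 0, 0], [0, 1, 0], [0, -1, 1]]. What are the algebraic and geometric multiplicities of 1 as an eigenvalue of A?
algebraic multiplicity 3, geometric multiplicity 2

The characteristic polynomial is (x - 1)^3, so the factor x - 1 appears with exponent 3: the algebraic multiplicity is 3.

rank(A - I) = 1, so the eigenspace has dimension 3 - 1 = 2: the geometric multiplicity is 2.

Since 2 < 3, A is not diagonalizable.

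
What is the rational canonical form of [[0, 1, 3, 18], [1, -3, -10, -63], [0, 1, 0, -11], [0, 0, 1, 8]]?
R = [[0, 0, 0, 5], [1, 0, 0, -21], [0, 1, 0, 4], [0, 0, 1, 5]]

The invariant factors of A (the non-unit diagonal entries of the Smith normal form of xI - A over ℚ[x]) are (x - 5)(x^3 - 4x + 1), each dividing the next. The characteristic polynomial is their product, (x - 5)(x^3 - 4x + 1).

The rational canonical form is the block-diagonal matrix of companion matrices C(f_i):
R = [[0, 0, 0, 5], [1, 0, 0, -21], [0, 1, 0, 4], [0, 0, 1, 5]].

Note the characteristic polynomial does not split into linear factors over ℚ, so A has no Jordan form over ℚ; the rational canonical form exists over any field.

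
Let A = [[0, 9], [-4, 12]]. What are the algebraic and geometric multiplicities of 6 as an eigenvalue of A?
algebraic multiplicity 2, geometric multiplicity 1

The characteristic polynomial is (x - 6)^2, so the factor x - 6 appears with exponent 2: the algebraic multiplicity is 2.

rank(A - 6I) = 1, so the eigenspace has dimension 2 - 1 = 1: the geometric multiplicity is 1.

Since 1 < 2, A is not diagonalizable.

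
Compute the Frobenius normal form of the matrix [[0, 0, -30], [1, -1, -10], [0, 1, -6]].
The invariant factors of A (the non-unit diagonal entries of the Smith normal form of xI - A over ℚ[x]) are (x + 5)(x^2 + 2x + 6), each dividing the next. The characteristic polynomial is their product, (x + 5)(x^2 + 2x + 6).

The rational canonical form is the block-diagonal matrix of companion matrices C(f_i):
R = [[0, 0, -30], [1, 0, -16], [0, 1, -7]].

Note the characteristic polynomial does not split into linear factors over ℚ, so A has no Jordan form over ℚ; the rational canonical form exists over any field.

R = [[0, 0, -30], [1, 0, -16], [0, 1, -7]]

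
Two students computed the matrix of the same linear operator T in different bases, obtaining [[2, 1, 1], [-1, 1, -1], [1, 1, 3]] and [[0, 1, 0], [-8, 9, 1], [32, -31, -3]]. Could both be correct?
Yes.

Two matrices over a field are similar if and only if they have the same invariant factors.

Both A and B have characteristic polynomial (x - 2)^3 and minimal polynomial (x - 2)^3. Computing further, both have invariant factors (x - 2)^3. Hence A and B are similar.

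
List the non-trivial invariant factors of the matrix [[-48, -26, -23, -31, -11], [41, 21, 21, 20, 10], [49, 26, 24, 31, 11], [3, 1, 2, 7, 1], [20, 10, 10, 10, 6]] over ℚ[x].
The Jordan structure of A has elementary divisors (x + 4), (x - 1)^2, (x - 6)^2. Arranging the block sizes at each eigenvalue in decreasing order and taking row products gives the invariant factors.

Invariant factors (smallest first, each dividing the next): (x - 6)^2(x - 1)^2(x + 4).

Check: the last factor (x - 6)^2(x - 1)^2(x + 4) is the minimal polynomial, and the product (x - 6)^2(x - 1)^2(x + 4) is the characteristic polynomial.

(x - 6)^2(x - 1)^2(x + 4)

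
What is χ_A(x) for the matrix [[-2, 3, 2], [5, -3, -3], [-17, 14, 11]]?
χ_A(x) = (x - 2)^3

xI - A = [[x + 2, -3, -2], [-5, x + 3, 3], [17, -14, x - 11]].

Expanding det(xI - A) along the first row:
det(xI - A) = + (x + 2)·det([[x + 3, 3], [-14, x - 11]]) - (-3)·det([[-5, 3], [17, x - 11]]) + (-2)·det([[-5, x + 3], [17, -14]]).

Evaluating gives χ_A(x) = x^3 - 6x^2 + 12x - 8 = (x - 2)^3.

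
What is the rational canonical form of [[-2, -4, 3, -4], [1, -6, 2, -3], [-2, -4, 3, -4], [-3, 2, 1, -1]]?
R = [[0, 0, 0, 0], [1, -3, 0, 0], [0, 0, 0, 0], [0, 0, 1, -3]]

The invariant factors of A (the non-unit diagonal entries of the Smith normal form of xI - A over ℚ[x]) are x(x + 3), x(x + 3), each dividing the next. The characteristic polynomial is their product, x^2(x + 3)^2.

The rational canonical form is the block-diagonal matrix of companion matrices C(f_i):
R = [[0, 0, 0, 0], [1, -3, 0, 0], [0, 0, 0, 0], [0, 0, 1, -3]].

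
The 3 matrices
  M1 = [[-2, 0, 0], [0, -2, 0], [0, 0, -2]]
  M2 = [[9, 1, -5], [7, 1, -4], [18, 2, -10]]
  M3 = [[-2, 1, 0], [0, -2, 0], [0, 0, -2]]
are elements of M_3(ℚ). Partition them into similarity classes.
3 classes: {M1}, {M2}, {M3}

Characteristic polynomials: χ_{M1} = (x + 2)^3, χ_{M2} = x^3, χ_{M3} = (x + 2)^3.

{M1}: invariant factors x + 2, x + 2, x + 2.

{M2}: invariant factors x^3.

{M3}: invariant factors x + 2, (x + 2)^2.

Matrices are similar if and only if their invariant-factor lists agree; the partition into similarity classes is {M1}, {M2}, {M3}.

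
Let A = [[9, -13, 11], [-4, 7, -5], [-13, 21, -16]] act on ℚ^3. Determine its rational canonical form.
The invariant factors of A (the non-unit diagonal entries of the Smith normal form of xI - A over ℚ[x]) are x^3 + 3x - 1, each dividing the next. The characteristic polynomial is their product, x^3 + 3x - 1.

The rational canonical form is the block-diagonal matrix of companion matrices C(f_i):
R = [[0, 0, 1], [1, 0, -3], [0, 1, 0]].

Note the characteristic polynomial does not split into linear factors over ℚ, so A has no Jordan form over ℚ; the rational canonical form exists over any field.

R = [[0, 0, 1], [1, 0, -3], [0, 1, 0]]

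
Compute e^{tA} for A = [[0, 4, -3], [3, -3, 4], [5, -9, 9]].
e^{tA} = [[(t^2 - 4*t + 2)*e^{2*t}/2, t*(8 - t)*e^{2*t}/2, t*(t - 6)*e^{2*t}/2], [t*(6 - t)*e^{2*t}/2, (t^2 - 10*t + 2)*e^{2*t}/2, t*(8 - t)*e^{2*t}/2], [t*(5 - t)*e^{2*t}, t*(t - 9)*e^{2*t}, (-t^2 + 7*t + 1)*e^{2*t}]]

A has Jordan form J = [[2, 1, 0], [0, 2, 1], [0, 0, 2]] with A = PJP^{-1}, so e^{tA} = P e^{tJ} P^{-1}.

For a Jordan block J_k(λ), e^{tJ_k(λ)} = e^{λt} · (I + tN + t^2 N^2/2! + ... + t^{k-1} N^{k-1}/(k-1)!) where N is the nilpotent superdiagonal part.

Assembling the blocks and conjugating back gives the entries of e^{tA} as shown above.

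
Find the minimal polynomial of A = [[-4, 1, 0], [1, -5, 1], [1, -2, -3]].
m_A(x) = (x + 4)^3

The characteristic polynomial factors as (x + 4)^3. The minimal polynomial is ∏(x - λ)^{k_λ} where k_λ is the size of the largest Jordan block at λ.

For λ = -4: rank(A + 4I) = 2, and the largest Jordan block has size 3 (the smallest k with rank((A + 4I)^k) = rank((A + 4I)^(k+1))).

So m_A(x) = (x + 4)^3.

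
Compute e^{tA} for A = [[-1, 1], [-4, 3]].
A has Jordan form J = [[1, 1], [0, 1]] with A = PJP^{-1}, so e^{tA} = P e^{tJ} P^{-1}.

For a Jordan block J_k(λ), e^{tJ_k(λ)} = e^{λt} · (I + tN + t^2 N^2/2! + ... + t^{k-1} N^{k-1}/(k-1)!) where N is the nilpotent superdiagonal part.

Assembling the blocks and conjugating back gives the entries of e^{tA} as shown above.

e^{tA} = [[(1 - 2*t)*e^{t}, t*e^{t}], [-4*t*e^{t}, (2*t + 1)*e^{t}]]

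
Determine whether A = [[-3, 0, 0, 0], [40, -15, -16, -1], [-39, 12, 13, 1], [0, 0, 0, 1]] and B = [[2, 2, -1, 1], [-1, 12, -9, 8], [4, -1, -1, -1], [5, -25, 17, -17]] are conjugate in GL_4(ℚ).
Two matrices over a field are similar if and only if they have the same invariant factors.

Both A and B have characteristic polynomial (x - 1)^2(x + 3)^2 and minimal polynomial (x - 1)^2(x + 3)^2. Computing further, both have invariant factors (x - 1)^2(x + 3)^2. Hence A and B are similar.

Yes.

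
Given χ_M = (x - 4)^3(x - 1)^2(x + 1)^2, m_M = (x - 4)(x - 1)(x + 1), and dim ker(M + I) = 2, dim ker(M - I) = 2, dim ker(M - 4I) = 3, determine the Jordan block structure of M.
λ = -1: algebraic multiplicity 2 (exponent in χ_M), largest block size 1 (exponent in m_M), 2 blocks (geometric multiplicity). These force block sizes [1, 1].
λ = 1: algebraic multiplicity 2 (exponent in χ_M), largest block size 1 (exponent in m_M), 2 blocks (geometric multiplicity). These force block sizes [1, 1].
λ = 4: algebraic multiplicity 3 (exponent in χ_M), largest block size 1 (exponent in m_M), 3 blocks (geometric multiplicity). These force block sizes [1, 1, 1].

Jordan blocks: (-1, 1), (-1, 1), (1, 1), (1, 1), (4, 1), (4, 1), (4, 1)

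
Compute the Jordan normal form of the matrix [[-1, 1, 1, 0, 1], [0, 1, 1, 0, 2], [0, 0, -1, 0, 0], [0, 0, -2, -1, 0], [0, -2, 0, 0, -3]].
The characteristic polynomial is det(xI - A) = (x + 1)^5, so the eigenvalues are -1 (algebraic multiplicity 5).

For λ = -1: rank(A + I) = 2, rank((A + I)^2) = 1, rank((A + I)^3) = 0. The eigenspace has dimension 5 - 2 = 3, so there are 3 Jordan blocks; the rank sequence gives block sizes [3, 1, 1].

Assembling the blocks gives the Jordan form J above.

J = [[-1, 1, 0, 0, 0], [0, -1, 1, 0, 0], [0, 0, -1, 0, 0], [0, 0, 0, -1, 0], [0, 0, 0, 0, -1]]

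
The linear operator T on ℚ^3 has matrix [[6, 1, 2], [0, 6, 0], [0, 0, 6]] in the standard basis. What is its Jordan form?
The characteristic polynomial is det(xI - A) = (x - 6)^3, so the eigenvalues are 6 (algebraic multiplicity 3).

For λ = 6: rank(A - 6I) = 1, rank((A - 6I)^2) = 0. The eigenspace has dimension 3 - 1 = 2, so there are 2 Jordan blocks; the rank sequence gives block sizes [2, 1].

Assembling the blocks gives the Jordan form J above.

J = [[6, 1, 0], [0, 6, 0], [0, 0, 6]]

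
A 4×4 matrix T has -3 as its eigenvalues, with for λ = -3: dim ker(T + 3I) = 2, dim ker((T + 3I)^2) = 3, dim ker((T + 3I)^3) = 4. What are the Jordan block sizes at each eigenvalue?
Jordan blocks: (-3, 3), (-3, 1)

λ = -3: successive nullity increments [2, 1, 1] count blocks of size ≥ k; block sizes are [3, 1].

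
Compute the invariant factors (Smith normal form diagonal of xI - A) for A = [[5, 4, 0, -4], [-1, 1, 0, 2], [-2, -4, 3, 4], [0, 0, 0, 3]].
x - 3, x - 3, (x - 3)^2

The Jordan structure of A has elementary divisors (x - 3)^2, (x - 3), (x - 3). Arranging the block sizes at each eigenvalue in decreasing order and taking row products gives the invariant factors.

Invariant factors (smallest first, each dividing the next): x - 3, x - 3, (x - 3)^2.

Check: the last factor (x - 3)^2 is the minimal polynomial, and the product (x - 3)^4 is the characteristic polynomial.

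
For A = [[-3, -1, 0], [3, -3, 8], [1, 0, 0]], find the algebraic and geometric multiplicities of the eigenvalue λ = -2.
The characteristic polynomial is (x + 2)^3, so the factor x + 2 appears with exponent 3: the algebraic multiplicity is 3.

rank(A + 2I) = 2, so the eigenspace has dimension 3 - 2 = 1: the geometric multiplicity is 1.

Since 1 < 3, A is not diagonalizable.

algebraic multiplicity 3, geometric multiplicity 1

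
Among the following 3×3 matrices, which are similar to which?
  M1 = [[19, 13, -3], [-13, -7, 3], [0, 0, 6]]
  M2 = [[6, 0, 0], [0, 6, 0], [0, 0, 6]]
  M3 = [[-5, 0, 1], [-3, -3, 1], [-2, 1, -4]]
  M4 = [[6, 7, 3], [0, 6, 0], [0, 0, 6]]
3 classes: {M1, M4}, {M2}, {M3}

Characteristic polynomials: χ_{M1} = (x - 6)^3, χ_{M2} = (x - 6)^3, χ_{M3} = (x + 4)^3, χ_{M4} = (x - 6)^3.

{M1, M4}: invariant factors x - 6, (x - 6)^2.

{M2}: invariant factors x - 6, x - 6, x - 6.

{M3}: invariant factors (x + 4)^3.

Matrices are similar if and only if their invariant-factor lists agree; the partition into similarity classes is {M1, M4}, {M2}, {M3}.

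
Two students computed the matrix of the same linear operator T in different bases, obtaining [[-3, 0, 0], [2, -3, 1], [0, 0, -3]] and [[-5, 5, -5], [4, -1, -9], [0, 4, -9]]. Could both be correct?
No.

trace(A) = -9 but trace(B) = -15. The trace is a similarity invariant, so A and B are not similar.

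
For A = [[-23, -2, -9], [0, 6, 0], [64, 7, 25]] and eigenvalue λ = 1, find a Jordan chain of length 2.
v_1 = [[1, 0, -3]]^T, v_2 = [[3, 0, -8]]^T

We seek v_1 ∈ ker((A - I)^2) \ ker(A - I), then set v_{i+1} = (A - I) v_i.

One such chain is v_1 = [[1, 0, -3]]^T, v_2 = [[3, 0, -8]]^T. Check: (A - I) v_2 = [[0, 0, 0]]^T = 0.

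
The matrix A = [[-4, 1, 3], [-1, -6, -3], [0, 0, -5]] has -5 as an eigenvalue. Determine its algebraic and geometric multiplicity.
The characteristic polynomial is (x + 5)^3, so the factor x + 5 appears with exponent 3: the algebraic multiplicity is 3.

rank(A + 5I) = 1, so the eigenspace has dimension 3 - 1 = 2: the geometric multiplicity is 2.

Since 2 < 3, A is not diagonalizable.

algebraic multiplicity 3, geometric multiplicity 2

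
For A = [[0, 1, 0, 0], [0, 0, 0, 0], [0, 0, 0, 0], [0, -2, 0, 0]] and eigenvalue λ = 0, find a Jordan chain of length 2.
We seek v_1 ∈ ker(A^2) \ ker(A), then set v_{i+1} = A v_i.

One such chain is v_1 = [[0, 1, 0, 3]]^T, v_2 = [[1, 0, 0, -2]]^T. Check: A v_2 = [[0, 0, 0, 0]]^T = 0.

v_1 = [[0, 1, 0, 3]]^T, v_2 = [[1, 0, 0, -2]]^T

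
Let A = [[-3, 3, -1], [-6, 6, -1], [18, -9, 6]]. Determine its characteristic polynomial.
χ_A(x) = (x - 3)^3

xI - A = [[x + 3, -3, 1], [6, x - 6, 1], [-18, 9, x - 6]].

Expanding det(xI - A) along the first row:
det(xI - A) = + (x + 3)·det([[x - 6, 1], [9, x - 6]]) - (-3)·det([[6, 1], [-18, x - 6]]) + (1)·det([[6, x - 6], [-18, 9]]).

Evaluating gives χ_A(x) = x^3 - 9x^2 + 27x - 27 = (x - 3)^3.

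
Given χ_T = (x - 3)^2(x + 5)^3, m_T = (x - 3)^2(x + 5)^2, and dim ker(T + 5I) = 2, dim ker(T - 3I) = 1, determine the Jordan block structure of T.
Jordan blocks: (-5, 2), (-5, 1), (3, 2)

λ = -5: algebraic multiplicity 3 (exponent in χ_T), largest block size 2 (exponent in m_T), 2 blocks (geometric multiplicity). These force block sizes [2, 1].
λ = 3: algebraic multiplicity 2 (exponent in χ_T), largest block size 2 (exponent in m_T), 1 block (geometric multiplicity). This forces block sizes [2].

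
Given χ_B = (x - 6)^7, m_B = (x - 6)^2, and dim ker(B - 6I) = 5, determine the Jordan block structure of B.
λ = 6: algebraic multiplicity 7 (exponent in χ_B), largest block size 2 (exponent in m_B), 5 blocks (geometric multiplicity). These force block sizes [2, 2, 1, 1, 1].

Jordan blocks: (6, 2), (6, 2), (6, 1), (6, 1), (6, 1)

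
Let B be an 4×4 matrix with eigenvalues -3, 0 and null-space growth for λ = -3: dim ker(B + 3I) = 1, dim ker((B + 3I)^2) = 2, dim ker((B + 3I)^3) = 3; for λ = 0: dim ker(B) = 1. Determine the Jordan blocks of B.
Jordan blocks: (-3, 3), (0, 1)

λ = -3: successive nullity increments [1, 1, 1] count blocks of size ≥ k; block sizes are [3].
λ = 0: successive nullity increments [1] count blocks of size ≥ k; block sizes are [1].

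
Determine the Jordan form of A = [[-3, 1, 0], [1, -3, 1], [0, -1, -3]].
J = [[-3, 1, 0], [0, -3, 1], [0, 0, -3]]

The characteristic polynomial is det(xI - A) = (x + 3)^3, so the eigenvalues are -3 (algebraic multiplicity 3).

For λ = -3: rank(A + 3I) = 2, rank((A + 3I)^2) = 1, rank((A + 3I)^3) = 0. The eigenspace has dimension 3 - 2 = 1, so there is 1 Jordan block; the rank sequence gives block sizes [3].

Assembling the blocks gives the Jordan form J above.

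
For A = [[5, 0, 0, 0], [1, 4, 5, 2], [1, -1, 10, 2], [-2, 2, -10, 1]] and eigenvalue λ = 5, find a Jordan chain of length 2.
v_1 = [[1, 0, 0, 0]]^T, v_2 = [[0, 1, 1, -2]]^T

We seek v_1 ∈ ker((A - 5I)^2) \ ker(A - 5I), then set v_{i+1} = (A - 5I) v_i.

One such chain is v_1 = [[1, 0, 0, 0]]^T, v_2 = [[0, 1, 1, -2]]^T. Check: (A - 5I) v_2 = [[0, 0, 0, 0]]^T = 0.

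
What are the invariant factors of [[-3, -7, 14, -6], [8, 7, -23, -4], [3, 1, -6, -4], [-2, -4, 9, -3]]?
(x - 1)(x + 2)^3

The Jordan structure of A has elementary divisors (x + 2)^3, (x - 1). Arranging the block sizes at each eigenvalue in decreasing order and taking row products gives the invariant factors.

Invariant factors (smallest first, each dividing the next): (x - 1)(x + 2)^3.

Check: the last factor (x - 1)(x + 2)^3 is the minimal polynomial, and the product (x - 1)(x + 2)^3 is the characteristic polynomial.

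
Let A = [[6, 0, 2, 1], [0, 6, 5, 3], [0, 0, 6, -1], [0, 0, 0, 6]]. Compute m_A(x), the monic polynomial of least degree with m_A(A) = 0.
m_A(x) = (x - 6)^3

The characteristic polynomial factors as (x - 6)^4. The minimal polynomial is ∏(x - λ)^{k_λ} where k_λ is the size of the largest Jordan block at λ.

For λ = 6: rank(A - 6I) = 2, and the largest Jordan block has size 3 (the smallest k with rank((A - 6I)^k) = rank((A - 6I)^(k+1))).

So m_A(x) = (x - 6)^3.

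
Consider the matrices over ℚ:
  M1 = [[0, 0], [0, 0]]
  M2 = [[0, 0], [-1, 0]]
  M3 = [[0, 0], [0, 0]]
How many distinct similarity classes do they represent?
Characteristic polynomials: χ_{M1} = x^2, χ_{M2} = x^2, χ_{M3} = x^2.

{M1, M3}: invariant factors x, x.

{M2}: invariant factors x^2.

Matrices are similar if and only if their invariant-factor lists agree; the partition into similarity classes is {M1, M3}, {M2}.

2 classes: {M1, M3}, {M2}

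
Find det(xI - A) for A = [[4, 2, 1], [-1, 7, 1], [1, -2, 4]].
xI - A = [[x - 4, -2, -1], [1, x - 7, -1], [-1, 2, x - 4]].

Expanding det(xI - A) along the first row:
det(xI - A) = + (x - 4)·det([[x - 7, -1], [2, x - 4]]) - (-2)·det([[1, -1], [-1, x - 4]]) + (-1)·det([[1, x - 7], [-1, 2]]).

Evaluating gives χ_A(x) = x^3 - 15x^2 + 75x - 125 = (x - 5)^3.

χ_A(x) = (x - 5)^3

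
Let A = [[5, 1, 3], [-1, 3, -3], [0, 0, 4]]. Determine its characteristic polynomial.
χ_A(x) = (x - 4)^3

xI - A = [[x - 5, -1, -3], [1, x - 3, 3], [0, 0, x - 4]].

Expanding det(xI - A) along the first row:
det(xI - A) = + (x - 5)·det([[x - 3, 3], [0, x - 4]]) - (-1)·det([[1, 3], [0, x - 4]]) + (-3)·det([[1, x - 3], [0, 0]]).

Evaluating gives χ_A(x) = x^3 - 12x^2 + 48x - 64 = (x - 4)^3.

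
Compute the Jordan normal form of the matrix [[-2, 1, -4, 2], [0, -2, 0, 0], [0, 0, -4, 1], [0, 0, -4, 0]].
The characteristic polynomial is det(xI - A) = (x + 2)^4, so the eigenvalues are -2 (algebraic multiplicity 4).

For λ = -2: rank(A + 2I) = 2, rank((A + 2I)^2) = 0. The eigenspace has dimension 4 - 2 = 2, so there are 2 Jordan blocks; the rank sequence gives block sizes [2, 2].

Assembling the blocks gives the Jordan form J above.

J = [[-2, 1, 0, 0], [0, -2, 0, 0], [0, 0, -2, 1], [0, 0, 0, -2]]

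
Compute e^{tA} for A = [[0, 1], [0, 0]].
A has Jordan form J = [[0, 1], [0, 0]] with A = PJP^{-1}, so e^{tA} = P e^{tJ} P^{-1}.

For a Jordan block J_k(λ), e^{tJ_k(λ)} = e^{λt} · (I + tN + t^2 N^2/2! + ... + t^{k-1} N^{k-1}/(k-1)!) where N is the nilpotent superdiagonal part.

Assembling the blocks and conjugating back gives the entries of e^{tA} as shown above.

e^{tA} = [[1, t], [0, 1]]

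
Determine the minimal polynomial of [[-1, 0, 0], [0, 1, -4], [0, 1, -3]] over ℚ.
m_A(x) = (x + 1)^2

The characteristic polynomial factors as (x + 1)^3. The minimal polynomial is ∏(x - λ)^{k_λ} where k_λ is the size of the largest Jordan block at λ.

For λ = -1: rank(A + I) = 1, and the largest Jordan block has size 2 (the smallest k with rank((A + I)^k) = rank((A + I)^(k+1))).

So m_A(x) = (x + 1)^2.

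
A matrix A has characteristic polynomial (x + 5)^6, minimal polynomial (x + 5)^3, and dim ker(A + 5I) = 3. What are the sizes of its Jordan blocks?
Jordan blocks: (-5, 3), (-5, 2), (-5, 1)

λ = -5: algebraic multiplicity 6 (exponent in χ_A), largest block size 3 (exponent in m_A), 3 blocks (geometric multiplicity). These force block sizes [3, 2, 1].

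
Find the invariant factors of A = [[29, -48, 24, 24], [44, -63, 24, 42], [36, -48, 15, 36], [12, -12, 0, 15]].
x + 3, (x - 3)(x + 1)(x + 3)

The Jordan structure of A has elementary divisors (x + 3), (x + 3), (x + 1), (x - 3). Arranging the block sizes at each eigenvalue in decreasing order and taking row products gives the invariant factors.

Invariant factors (smallest first, each dividing the next): x + 3, (x - 3)(x + 1)(x + 3).

Check: the last factor (x - 3)(x + 1)(x + 3) is the minimal polynomial, and the product (x - 3)(x + 1)(x + 3)^2 is the characteristic polynomial.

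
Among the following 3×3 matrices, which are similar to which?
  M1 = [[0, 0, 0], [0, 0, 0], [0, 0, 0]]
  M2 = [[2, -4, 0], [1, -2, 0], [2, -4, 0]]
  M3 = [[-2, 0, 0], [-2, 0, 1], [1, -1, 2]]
3 classes: {M1}, {M2}, {M3}

Characteristic polynomials: χ_{M1} = x^3, χ_{M2} = x^3, χ_{M3} = (x - 1)^2(x + 2).

{M1}: invariant factors x, x, x.

{M2}: invariant factors x, x^2.

{M3}: invariant factors (x - 1)^2(x + 2).

Matrices are similar if and only if their invariant-factor lists agree; the partition into similarity classes is {M1}, {M2}, {M3}.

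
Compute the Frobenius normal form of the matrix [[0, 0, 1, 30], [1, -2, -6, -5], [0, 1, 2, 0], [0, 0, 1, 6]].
The invariant factors of A (the non-unit diagonal entries of the Smith normal form of xI - A over ℚ[x]) are (x - 6)(x^3 + 2x + 4), each dividing the next. The characteristic polynomial is their product, (x - 6)(x^3 + 2x + 4).

The rational canonical form is the block-diagonal matrix of companion matrices C(f_i):
R = [[0, 0, 0, 24], [1, 0, 0, 8], [0, 1, 0, -2], [0, 0, 1, 6]].

Note the characteristic polynomial does not split into linear factors over ℚ, so A has no Jordan form over ℚ; the rational canonical form exists over any field.

R = [[0, 0, 0, 24], [1, 0, 0, 8], [0, 1, 0, -2], [0, 0, 1, 6]]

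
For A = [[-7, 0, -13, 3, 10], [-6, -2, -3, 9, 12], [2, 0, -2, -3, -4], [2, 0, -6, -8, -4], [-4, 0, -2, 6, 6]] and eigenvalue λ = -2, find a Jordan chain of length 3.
We seek v_1 ∈ ker((A + 2I)^3) \ ker((A + 2I)^2), then set v_{i+1} = (A + 2I) v_i.

One such chain is v_1 = [[2, 0, 0, 1, 0]]^T, v_2 = [[-7, -3, 1, -2, -2]]^T, v_3 = [[-4, -3, 0, 0, -2]]^T. Check: (A + 2I) v_3 = [[0, 0, 0, 0, 0]]^T = 0.

v_1 = [[2, 0, 0, 1, 0]]^T, v_2 = [[-7, -3, 1, -2, -2]]^T, v_3 = [[-4, -3, 0, 0, -2]]^T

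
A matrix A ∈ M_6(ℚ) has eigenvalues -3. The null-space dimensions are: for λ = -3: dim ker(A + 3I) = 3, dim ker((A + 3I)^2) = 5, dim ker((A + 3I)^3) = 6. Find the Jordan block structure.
λ = -3: successive nullity increments [3, 2, 1] count blocks of size ≥ k; block sizes are [3, 2, 1].

Jordan blocks: (-3, 3), (-3, 2), (-3, 1)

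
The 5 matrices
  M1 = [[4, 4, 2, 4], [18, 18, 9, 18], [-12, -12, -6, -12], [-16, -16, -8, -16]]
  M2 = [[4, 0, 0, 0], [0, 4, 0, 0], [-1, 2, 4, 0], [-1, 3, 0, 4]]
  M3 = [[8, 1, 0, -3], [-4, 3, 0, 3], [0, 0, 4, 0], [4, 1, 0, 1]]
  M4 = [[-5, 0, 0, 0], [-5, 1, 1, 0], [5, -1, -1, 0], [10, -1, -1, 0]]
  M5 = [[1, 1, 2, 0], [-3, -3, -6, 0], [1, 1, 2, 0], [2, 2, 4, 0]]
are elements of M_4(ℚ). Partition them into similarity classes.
4 classes: {M1, M5}, {M2}, {M3}, {M4}

Characteristic polynomials: χ_{M1} = x^4, χ_{M2} = (x - 4)^4, χ_{M3} = (x - 4)^4, χ_{M4} = x^3(x + 5), χ_{M5} = x^4.

{M1, M5}: invariant factors x, x, x^2.

{M2}: invariant factors (x - 4)^2, (x - 4)^2.

{M3}: invariant factors x - 4, x - 4, (x - 4)^2.

{M4}: invariant factors x, x^2(x + 5).

Matrices are similar if and only if their invariant-factor lists agree; the partition into similarity classes is {M1, M5}, {M2}, {M3}, {M4}.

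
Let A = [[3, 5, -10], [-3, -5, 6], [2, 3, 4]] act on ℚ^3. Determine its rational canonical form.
R = [[0, 0, -4], [1, 0, 6], [0, 1, 2]]

The invariant factors of A (the non-unit diagonal entries of the Smith normal form of xI - A over ℚ[x]) are (x + 2)(x^2 - 4x + 2), each dividing the next. The characteristic polynomial is their product, (x + 2)(x^2 - 4x + 2).

The rational canonical form is the block-diagonal matrix of companion matrices C(f_i):
R = [[0, 0, -4], [1, 0, 6], [0, 1, 2]].

Note the characteristic polynomial does not split into linear factors over ℚ, so A has no Jordan form over ℚ; the rational canonical form exists over any field.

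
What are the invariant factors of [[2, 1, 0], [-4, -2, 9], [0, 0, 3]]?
x^2(x - 3)

The Jordan structure of A has elementary divisors x^2, (x - 3). Arranging the block sizes at each eigenvalue in decreasing order and taking row products gives the invariant factors.

Invariant factors (smallest first, each dividing the next): x^2(x - 3).

Check: the last factor x^2(x - 3) is the minimal polynomial, and the product x^2(x - 3) is the characteristic polynomial.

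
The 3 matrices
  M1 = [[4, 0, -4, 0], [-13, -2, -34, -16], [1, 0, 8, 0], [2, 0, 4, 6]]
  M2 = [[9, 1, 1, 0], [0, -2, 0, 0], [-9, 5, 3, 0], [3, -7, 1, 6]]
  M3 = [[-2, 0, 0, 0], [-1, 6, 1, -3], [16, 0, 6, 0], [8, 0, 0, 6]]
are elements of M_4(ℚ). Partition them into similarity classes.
1 class: {M1, M2, M3}

Characteristic polynomials: χ_{M1} = (x - 6)^3(x + 2), χ_{M2} = (x - 6)^3(x + 2), χ_{M3} = (x - 6)^3(x + 2).

{M1, M2, M3}: invariant factors x - 6, (x - 6)^2(x + 2).

Matrices are similar if and only if their invariant-factor lists agree; the partition into similarity classes is {M1, M2, M3}.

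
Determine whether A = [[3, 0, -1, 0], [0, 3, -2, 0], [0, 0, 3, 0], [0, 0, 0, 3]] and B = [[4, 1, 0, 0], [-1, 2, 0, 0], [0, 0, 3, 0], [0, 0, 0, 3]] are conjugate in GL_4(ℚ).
Yes.

Two matrices over a field are similar if and only if they have the same invariant factors.

Both A and B have characteristic polynomial (x - 3)^4 and minimal polynomial (x - 3)^2. Computing further, both have invariant factors x - 3, x - 3, (x - 3)^2. Hence A and B are similar.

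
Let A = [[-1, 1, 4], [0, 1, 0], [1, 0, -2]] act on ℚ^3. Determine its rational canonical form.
The invariant factors of A (the non-unit diagonal entries of the Smith normal form of xI - A over ℚ[x]) are (x - 1)(x^2 + 3x - 2), each dividing the next. The characteristic polynomial is their product, (x - 1)(x^2 + 3x - 2).

The rational canonical form is the block-diagonal matrix of companion matrices C(f_i):
R = [[0, 0, -2], [1, 0, 5], [0, 1, -2]].

Note the characteristic polynomial does not split into linear factors over ℚ, so A has no Jordan form over ℚ; the rational canonical form exists over any field.

R = [[0, 0, -2], [1, 0, 5], [0, 1, -2]]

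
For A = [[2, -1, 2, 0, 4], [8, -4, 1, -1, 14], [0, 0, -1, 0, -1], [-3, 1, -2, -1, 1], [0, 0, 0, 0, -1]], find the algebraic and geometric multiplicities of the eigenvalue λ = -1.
algebraic multiplicity 5, geometric multiplicity 2

The characteristic polynomial is (x + 1)^5, so the factor x + 1 appears with exponent 5: the algebraic multiplicity is 5.

rank(A + I) = 3, so the eigenspace has dimension 5 - 3 = 2: the geometric multiplicity is 2.

Since 2 < 5, A is not diagonalizable.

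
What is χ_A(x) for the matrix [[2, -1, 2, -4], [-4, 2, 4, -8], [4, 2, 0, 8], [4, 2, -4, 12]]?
xI - A = [[x - 2, 1, -2, 4], [4, x - 2, -4, 8], [-4, -2, x, -8], [-4, -2, 4, x - 12]].

Expanding det(xI - A) along the first row:
det(xI - A) = + (x - 2)·det([[x - 2, -4, 8], [-2, x, -8], [-2, 4, x - 12]]) - (1)·det([[4, -4, 8], [-4, x, -8], [-4, 4, x - 12]]) + (-2)·det([[4, x - 2, 8], [-4, -2, -8], [-4, -2, x - 12]]) - (4)·det([[4, x - 2, -4], [-4, -2, x], [-4, -2, 4]]).

Evaluating gives χ_A(x) = x^4 - 16x^3 + 96x^2 - 256x + 256 = (x - 4)^4.

χ_A(x) = (x - 4)^4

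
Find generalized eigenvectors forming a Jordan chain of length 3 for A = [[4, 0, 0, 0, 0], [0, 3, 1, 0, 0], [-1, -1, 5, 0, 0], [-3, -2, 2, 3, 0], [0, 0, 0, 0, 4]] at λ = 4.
We seek v_1 ∈ ker((A - 4I)^3) \ ker((A - 4I)^2), then set v_{i+1} = (A - 4I) v_i.

One such chain is v_1 = [[-1, 0, 0, 1, 0]]^T, v_2 = [[0, 0, 1, 2, 0]]^T, v_3 = [[0, 1, 1, 0, 0]]^T. Check: (A - 4I) v_3 = [[0, 0, 0, 0, 0]]^T = 0.

v_1 = [[-1, 0, 0, 1, 0]]^T, v_2 = [[0, 0, 1, 2, 0]]^T, v_3 = [[0, 1, 1, 0, 0]]^T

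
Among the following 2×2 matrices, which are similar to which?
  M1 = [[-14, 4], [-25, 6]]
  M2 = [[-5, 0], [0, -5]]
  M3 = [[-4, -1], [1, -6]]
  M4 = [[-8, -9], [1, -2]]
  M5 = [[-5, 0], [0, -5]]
Characteristic polynomials: χ_{M1} = (x + 4)^2, χ_{M2} = (x + 5)^2, χ_{M3} = (x + 5)^2, χ_{M4} = (x + 5)^2, χ_{M5} = (x + 5)^2.

{M1}: invariant factors (x + 4)^2.

{M2, M5}: invariant factors x + 5, x + 5.

{M3, M4}: invariant factors (x + 5)^2.

Matrices are similar if and only if their invariant-factor lists agree; the partition into similarity classes is {M1}, {M2, M5}, {M3, M4}.

3 classes: {M1}, {M2, M5}, {M3, M4}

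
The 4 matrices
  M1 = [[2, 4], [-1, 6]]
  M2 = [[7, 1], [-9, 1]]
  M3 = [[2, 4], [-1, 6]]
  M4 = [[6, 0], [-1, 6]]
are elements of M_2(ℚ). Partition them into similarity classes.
Characteristic polynomials: χ_{M1} = (x - 4)^2, χ_{M2} = (x - 4)^2, χ_{M3} = (x - 4)^2, χ_{M4} = (x - 6)^2.

{M1, M2, M3}: invariant factors (x - 4)^2.

{M4}: invariant factors (x - 6)^2.

Matrices are similar if and only if their invariant-factor lists agree; the partition into similarity classes is {M1, M2, M3}, {M4}.

2 classes: {M1, M2, M3}, {M4}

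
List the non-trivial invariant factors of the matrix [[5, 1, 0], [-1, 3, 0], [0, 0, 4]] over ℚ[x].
x - 4, (x - 4)^2

The Jordan structure of A has elementary divisors (x - 4)^2, (x - 4). Arranging the block sizes at each eigenvalue in decreasing order and taking row products gives the invariant factors.

Invariant factors (smallest first, each dividing the next): x - 4, (x - 4)^2.

Check: the last factor (x - 4)^2 is the minimal polynomial, and the product (x - 4)^3 is the characteristic polynomial.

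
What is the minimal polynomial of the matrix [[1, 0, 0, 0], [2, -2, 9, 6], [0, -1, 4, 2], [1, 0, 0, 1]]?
m_A(x) = (x - 1)^2

The characteristic polynomial factors as (x - 1)^4. The minimal polynomial is ∏(x - λ)^{k_λ} where k_λ is the size of the largest Jordan block at λ.

For λ = 1: rank(A - I) = 2, and the largest Jordan block has size 2 (the smallest k with rank((A - I)^k) = rank((A - I)^(k+1))).

So m_A(x) = (x - 1)^2.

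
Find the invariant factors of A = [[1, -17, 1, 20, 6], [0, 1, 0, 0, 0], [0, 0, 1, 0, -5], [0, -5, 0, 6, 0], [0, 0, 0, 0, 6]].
The Jordan structure of A has elementary divisors (x - 1)^2, (x - 1), (x - 6), (x - 6). Arranging the block sizes at each eigenvalue in decreasing order and taking row products gives the invariant factors.

Invariant factors (smallest first, each dividing the next): (x - 6)(x - 1), (x - 6)(x - 1)^2.

Check: the last factor (x - 6)(x - 1)^2 is the minimal polynomial, and the product (x - 6)^2(x - 1)^3 is the characteristic polynomial.

(x - 6)(x - 1), (x - 6)(x - 1)^2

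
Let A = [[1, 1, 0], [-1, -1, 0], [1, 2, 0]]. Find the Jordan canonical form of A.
J = [[0, 1, 0], [0, 0, 1], [0, 0, 0]]

The characteristic polynomial is det(xI - A) = x^3, so the eigenvalues are 0 (algebraic multiplicity 3).

For λ = 0: rank(A) = 2, rank(A^2) = 1, rank(A^3) = 0. The eigenspace has dimension 3 - 2 = 1, so there is 1 Jordan block; the rank sequence gives block sizes [3].

Assembling the blocks gives the Jordan form J above.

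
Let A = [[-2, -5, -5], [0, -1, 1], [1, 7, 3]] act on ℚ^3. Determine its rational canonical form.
R = [[0, 0, 10], [1, 0, 9], [0, 1, 0]]

The invariant factors of A (the non-unit diagonal entries of the Smith normal form of xI - A over ℚ[x]) are (x + 2)(x^2 - 2x - 5), each dividing the next. The characteristic polynomial is their product, (x + 2)(x^2 - 2x - 5).

The rational canonical form is the block-diagonal matrix of companion matrices C(f_i):
R = [[0, 0, 10], [1, 0, 9], [0, 1, 0]].

Note the characteristic polynomial does not split into linear factors over ℚ, so A has no Jordan form over ℚ; the rational canonical form exists over any field.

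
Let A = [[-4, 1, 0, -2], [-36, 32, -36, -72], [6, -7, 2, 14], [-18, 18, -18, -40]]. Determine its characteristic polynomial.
χ_A(x) = (x - 2)(x + 4)^3

xI - A = [[x + 4, -1, 0, 2], [36, x - 32, 36, 72], [-6, 7, x - 2, -14], [18, -18, 18, x + 40]].

Expanding det(xI - A) along the first row:
det(xI - A) = + (x + 4)·det([[x - 32, 36, 72], [7, x - 2, -14], [-18, 18, x + 40]]) - (-1)·det([[36, 36, 72], [-6, x - 2, -14], [18, 18, x + 40]]) + (0)·det([[36, x - 32, 72], [-6, 7, -14], [18, -18, x + 40]]) - (2)·det([[36, x - 32, 36], [-6, 7, x - 2], [18, -18, 18]]).

Evaluating gives χ_A(x) = x^4 + 10x^3 + 24x^2 - 32x - 128 = (x - 2)(x + 4)^3.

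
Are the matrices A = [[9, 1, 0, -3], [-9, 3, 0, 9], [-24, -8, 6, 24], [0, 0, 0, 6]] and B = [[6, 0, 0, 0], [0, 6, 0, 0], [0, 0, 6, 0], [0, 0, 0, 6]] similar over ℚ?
No.

Both have characteristic polynomial (x - 6)^4, but the minimal polynomial of A is (x - 6)^2 while the minimal polynomial of B is x - 6. The minimal polynomial is a similarity invariant, so A and B are not similar.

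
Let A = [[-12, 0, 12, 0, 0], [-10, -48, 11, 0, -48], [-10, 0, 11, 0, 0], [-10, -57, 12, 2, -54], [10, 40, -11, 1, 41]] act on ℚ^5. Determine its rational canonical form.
R = [[0, 12, 0, 0, 0], [1, -1, 0, 0, 0], [0, 0, 0, 0, 48], [0, 0, 1, 0, 8], [0, 0, 0, 1, -5]]

The invariant factors of A (the non-unit diagonal entries of the Smith normal form of xI - A over ℚ[x]) are (x - 3)(x + 4), (x - 3)(x + 4)^2, each dividing the next. The characteristic polynomial is their product, (x - 3)^2(x + 4)^3.

The rational canonical form is the block-diagonal matrix of companion matrices C(f_i):
R = [[0, 12, 0, 0, 0], [1, -1, 0, 0, 0], [0, 0, 0, 0, 48], [0, 0, 1, 0, 8], [0, 0, 0, 1, -5]].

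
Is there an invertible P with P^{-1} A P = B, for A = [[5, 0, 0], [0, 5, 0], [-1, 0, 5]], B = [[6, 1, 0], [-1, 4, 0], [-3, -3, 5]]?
Yes.

Two matrices over a field are similar if and only if they have the same invariant factors.

Both A and B have characteristic polynomial (x - 5)^3 and minimal polynomial (x - 5)^2. Computing further, both have invariant factors x - 5, (x - 5)^2. Hence A and B are similar.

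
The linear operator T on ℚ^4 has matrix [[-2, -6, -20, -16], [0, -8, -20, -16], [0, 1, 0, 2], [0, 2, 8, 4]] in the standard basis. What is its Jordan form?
J = [[-2, 1, 0, 0], [0, -2, 0, 0], [0, 0, -2, 0], [0, 0, 0, 0]]

The characteristic polynomial is det(xI - A) = x(x + 2)^3, so the eigenvalues are -2 (algebraic multiplicity 3), 0 (algebraic multiplicity 1).

For λ = -2: rank(A + 2I) = 2, rank((A + 2I)^2) = 1. The eigenspace has dimension 4 - 2 = 2, so there are 2 Jordan blocks; the rank sequence gives block sizes [2, 1].

For λ = 0: algebraic multiplicity 1 gives one 1×1 block.

Assembling the blocks gives the Jordan form J above.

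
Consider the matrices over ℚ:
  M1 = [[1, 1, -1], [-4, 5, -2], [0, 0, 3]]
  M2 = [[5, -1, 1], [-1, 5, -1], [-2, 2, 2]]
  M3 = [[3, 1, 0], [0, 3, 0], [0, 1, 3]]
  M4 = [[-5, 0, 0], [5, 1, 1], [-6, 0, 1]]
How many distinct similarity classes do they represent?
3 classes: {M1, M3}, {M2}, {M4}

Characteristic polynomials: χ_{M1} = (x - 3)^3, χ_{M2} = (x - 4)^3, χ_{M3} = (x - 3)^3, χ_{M4} = (x - 1)^2(x + 5).

{M1, M3}: invariant factors x - 3, (x - 3)^2.

{M2}: invariant factors x - 4, (x - 4)^2.

{M4}: invariant factors (x - 1)^2(x + 5).

Matrices are similar if and only if their invariant-factor lists agree; the partition into similarity classes is {M1, M3}, {M2}, {M4}.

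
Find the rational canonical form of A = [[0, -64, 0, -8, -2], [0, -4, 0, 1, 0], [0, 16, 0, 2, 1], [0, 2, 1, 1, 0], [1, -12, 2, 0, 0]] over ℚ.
R = [[0, 0, 0, 0, -48], [1, 0, 0, 0, -16], [0, 1, 0, 0, 24], [0, 0, 1, 0, 8], [0, 0, 0, 1, -3]]

The invariant factors of A (the non-unit diagonal entries of the Smith normal form of xI - A over ℚ[x]) are (x - 2)^2(x + 2)^2(x + 3), each dividing the next. The characteristic polynomial is their product, (x - 2)^2(x + 2)^2(x + 3).

The rational canonical form is the block-diagonal matrix of companion matrices C(f_i):
R = [[0, 0, 0, 0, -48], [1, 0, 0, 0, -16], [0, 1, 0, 0, 24], [0, 0, 1, 0, 8], [0, 0, 0, 1, -3]].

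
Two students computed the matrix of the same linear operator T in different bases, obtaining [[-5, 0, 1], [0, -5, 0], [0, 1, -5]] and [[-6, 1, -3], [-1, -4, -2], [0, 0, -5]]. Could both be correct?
Yes.

Two matrices over a field are similar if and only if they have the same invariant factors.

Both A and B have characteristic polynomial (x + 5)^3 and minimal polynomial (x + 5)^3. Computing further, both have invariant factors (x + 5)^3. Hence A and B are similar.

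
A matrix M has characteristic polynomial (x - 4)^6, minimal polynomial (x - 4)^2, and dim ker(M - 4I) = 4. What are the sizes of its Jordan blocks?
λ = 4: algebraic multiplicity 6 (exponent in χ_M), largest block size 2 (exponent in m_M), 4 blocks (geometric multiplicity). These force block sizes [2, 2, 1, 1].

Jordan blocks: (4, 2), (4, 2), (4, 1), (4, 1)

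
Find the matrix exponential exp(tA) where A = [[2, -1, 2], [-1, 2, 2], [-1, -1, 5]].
A has Jordan form J = [[3, 1, 0], [0, 3, 0], [0, 0, 3]] with A = PJP^{-1}, so e^{tA} = P e^{tJ} P^{-1}.

For a Jordan block J_k(λ), e^{tJ_k(λ)} = e^{λt} · (I + tN + t^2 N^2/2! + ... + t^{k-1} N^{k-1}/(k-1)!) where N is the nilpotent superdiagonal part.

Assembling the blocks and conjugating back gives the entries of e^{tA} as shown above.

e^{tA} = [[(1 - t)*e^{3*t}, -t*e^{3*t}, 2*t*e^{3*t}], [-t*e^{3*t}, (1 - t)*e^{3*t}, 2*t*e^{3*t}], [-t*e^{3*t}, -t*e^{3*t}, (2*t + 1)*e^{3*t}]]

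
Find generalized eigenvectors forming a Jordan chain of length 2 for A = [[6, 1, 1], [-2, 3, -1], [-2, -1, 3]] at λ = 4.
We seek v_1 ∈ ker((A - 4I)^2) \ ker(A - 4I), then set v_{i+1} = (A - 4I) v_i.

One such chain is v_1 = [[0, 1, 0]]^T, v_2 = [[1, -1, -1]]^T. Check: (A - 4I) v_2 = [[0, 0, 0]]^T = 0.

v_1 = [[0, 1, 0]]^T, v_2 = [[1, -1, -1]]^T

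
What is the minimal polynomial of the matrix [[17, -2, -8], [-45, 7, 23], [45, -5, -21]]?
m_A(x) = (x - 2)^2(x + 1)

The characteristic polynomial factors as (x - 2)^2(x + 1). The minimal polynomial is ∏(x - λ)^{k_λ} where k_λ is the size of the largest Jordan block at λ.

For λ = -1: rank(A + I) = 2, and the largest Jordan block has size 1 (the smallest k with rank((A + I)^k) = rank((A + I)^(k+1))).
For λ = 2: rank(A - 2I) = 2, and the largest Jordan block has size 2 (the smallest k with rank((A - 2I)^k) = rank((A - 2I)^(k+1))).

So m_A(x) = (x - 2)^2(x + 1).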